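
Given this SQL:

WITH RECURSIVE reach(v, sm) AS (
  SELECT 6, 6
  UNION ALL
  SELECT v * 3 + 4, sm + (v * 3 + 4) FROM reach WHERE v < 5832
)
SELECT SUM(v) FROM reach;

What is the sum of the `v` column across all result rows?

Base: v=6, sm=6.
Iteration 1: 6 < 5832 holds -> v = 6 * 3 + 4 = 22, sm = 6 + 22 = 28.
Iteration 2: 22 < 5832 holds -> v = 22 * 3 + 4 = 70, sm = 28 + 70 = 98.
Iteration 3: 70 < 5832 holds -> v = 70 * 3 + 4 = 214, sm = 98 + 214 = 312.
Iteration 4: 214 < 5832 holds -> v = 214 * 3 + 4 = 646, sm = 312 + 646 = 958.
Iteration 5: 646 < 5832 holds -> v = 646 * 3 + 4 = 1942, sm = 958 + 1942 = 2900.
Iteration 6: 1942 < 5832 holds -> v = 1942 * 3 + 4 = 5830, sm = 2900 + 5830 = 8730.
Iteration 7: 5830 < 5832 holds -> v = 5830 * 3 + 4 = 17494, sm = 8730 + 17494 = 26224.
Iteration 8: 17494 < 5832 fails; recursion stops.
SUM(v) = 6 + 22 + 70 + 214 + 646 + 1942 + 5830 + 17494 = 26224.

26224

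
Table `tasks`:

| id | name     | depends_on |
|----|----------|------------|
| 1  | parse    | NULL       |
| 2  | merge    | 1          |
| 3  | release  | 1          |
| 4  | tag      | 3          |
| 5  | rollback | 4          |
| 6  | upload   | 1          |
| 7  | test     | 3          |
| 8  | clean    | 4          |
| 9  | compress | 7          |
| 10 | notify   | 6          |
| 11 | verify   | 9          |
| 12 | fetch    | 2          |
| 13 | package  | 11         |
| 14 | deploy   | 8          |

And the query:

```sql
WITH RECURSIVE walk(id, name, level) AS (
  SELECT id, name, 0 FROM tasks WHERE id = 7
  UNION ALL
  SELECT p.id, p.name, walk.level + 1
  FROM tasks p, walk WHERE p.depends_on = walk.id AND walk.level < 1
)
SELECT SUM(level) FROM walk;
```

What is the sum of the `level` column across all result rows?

1

Base: id=7 (test) at level 0.
Iteration 1: rows with depends_on in {7} -> compress (id 9, level 1).
Iteration 2: level < 1 fails for all current rows; recursion stops.
SUM(level) = 0 + 1 = 1.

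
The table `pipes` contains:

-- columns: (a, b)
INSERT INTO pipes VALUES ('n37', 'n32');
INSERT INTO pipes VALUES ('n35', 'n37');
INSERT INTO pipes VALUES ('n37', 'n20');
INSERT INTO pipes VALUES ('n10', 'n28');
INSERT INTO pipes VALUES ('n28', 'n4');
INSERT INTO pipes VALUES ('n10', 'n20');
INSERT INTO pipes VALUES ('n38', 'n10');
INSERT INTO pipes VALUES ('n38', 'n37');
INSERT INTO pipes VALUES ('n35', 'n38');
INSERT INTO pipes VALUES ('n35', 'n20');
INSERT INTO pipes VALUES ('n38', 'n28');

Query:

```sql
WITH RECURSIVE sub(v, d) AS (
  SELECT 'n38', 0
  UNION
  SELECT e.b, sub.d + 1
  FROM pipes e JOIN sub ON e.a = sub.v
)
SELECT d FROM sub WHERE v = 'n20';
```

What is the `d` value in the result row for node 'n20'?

Base: (n38, d=0).
Iteration 1: edges from {n38} -> (n10, d=1), (n28, d=1), (n37, d=1).
Iteration 2: edges from {n10,n28,n37} -> (n20, d=2), (n28, d=2), (n32, d=2), (n4, d=2). [UNION drops 1 duplicate row(s)]
Iteration 3: edges from {n20,n28,n32,n4} -> (n4, d=3).
Iteration 4: no outgoing edges from {n4}; recursion stops.

2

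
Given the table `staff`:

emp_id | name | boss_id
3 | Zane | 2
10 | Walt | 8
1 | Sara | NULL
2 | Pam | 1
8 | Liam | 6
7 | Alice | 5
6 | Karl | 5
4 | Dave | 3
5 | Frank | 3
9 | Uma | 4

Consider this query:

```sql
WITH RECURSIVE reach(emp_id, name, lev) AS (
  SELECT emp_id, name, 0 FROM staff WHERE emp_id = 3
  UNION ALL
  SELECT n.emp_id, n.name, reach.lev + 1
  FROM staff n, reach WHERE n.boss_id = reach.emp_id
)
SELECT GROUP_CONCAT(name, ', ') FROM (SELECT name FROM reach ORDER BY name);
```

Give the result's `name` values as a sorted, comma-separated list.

Alice, Dave, Frank, Karl, Liam, Uma, Walt, Zane

Base: emp_id=3 (Zane) at lev 0.
Iteration 1: rows with boss_id in {3} -> Dave (id 4, lev 1), Frank (id 5, lev 1).
Iteration 2: rows with boss_id in {4,5} -> Karl (id 6, lev 2), Alice (id 7, lev 2), Uma (id 9, lev 2).
Iteration 3: rows with boss_id in {6,7,9} -> Liam (id 8, lev 3).
Iteration 4: rows with boss_id in {8} -> Walt (id 10, lev 4).
Iteration 5: no rows with boss_id in {10}; recursion stops.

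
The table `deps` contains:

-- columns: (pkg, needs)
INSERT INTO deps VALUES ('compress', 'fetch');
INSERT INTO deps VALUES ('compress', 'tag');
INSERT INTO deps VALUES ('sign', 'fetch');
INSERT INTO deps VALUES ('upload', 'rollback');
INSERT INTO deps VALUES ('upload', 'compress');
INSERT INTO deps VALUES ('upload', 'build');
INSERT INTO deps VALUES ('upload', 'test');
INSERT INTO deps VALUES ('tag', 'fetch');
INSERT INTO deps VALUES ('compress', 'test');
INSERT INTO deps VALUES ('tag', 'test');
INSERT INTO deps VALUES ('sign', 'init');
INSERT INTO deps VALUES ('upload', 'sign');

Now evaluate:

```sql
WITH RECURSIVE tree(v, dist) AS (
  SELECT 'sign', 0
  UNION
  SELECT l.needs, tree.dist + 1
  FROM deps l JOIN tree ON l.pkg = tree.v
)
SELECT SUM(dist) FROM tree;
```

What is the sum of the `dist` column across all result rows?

2

Base: (sign, dist=0).
Iteration 1: edges from {sign} -> (fetch, dist=1), (init, dist=1).
Iteration 2: no outgoing edges from {fetch,init}; recursion stops.
SUM(dist) = 0 + 1 + 1 = 2.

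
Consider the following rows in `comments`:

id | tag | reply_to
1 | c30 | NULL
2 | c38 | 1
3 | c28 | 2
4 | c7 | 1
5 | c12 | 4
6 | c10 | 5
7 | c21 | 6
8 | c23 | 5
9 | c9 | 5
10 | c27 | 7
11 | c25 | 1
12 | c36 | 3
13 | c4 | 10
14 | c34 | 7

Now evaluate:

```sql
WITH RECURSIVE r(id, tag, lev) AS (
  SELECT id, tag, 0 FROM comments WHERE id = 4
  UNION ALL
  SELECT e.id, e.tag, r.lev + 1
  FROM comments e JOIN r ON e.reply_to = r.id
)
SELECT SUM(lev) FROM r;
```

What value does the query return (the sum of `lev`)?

Base: id=4 (c7) at lev 0.
Iteration 1: rows with reply_to in {4} -> c12 (id 5, lev 1).
Iteration 2: rows with reply_to in {5} -> c10 (id 6, lev 2), c23 (id 8, lev 2), c9 (id 9, lev 2).
Iteration 3: rows with reply_to in {6,8,9} -> c21 (id 7, lev 3).
Iteration 4: rows with reply_to in {7} -> c27 (id 10, lev 4), c34 (id 14, lev 4).
Iteration 5: rows with reply_to in {10,14} -> c4 (id 13, lev 5).
Iteration 6: no rows with reply_to in {13}; recursion stops.
SUM(lev) = 0 + 1 + 2 + 2 + 2 + 3 + 4 + 4 + 5 = 23.

23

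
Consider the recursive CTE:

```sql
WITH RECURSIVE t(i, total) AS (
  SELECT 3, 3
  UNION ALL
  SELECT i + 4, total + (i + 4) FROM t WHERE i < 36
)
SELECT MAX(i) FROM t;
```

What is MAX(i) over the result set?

39

Base: i=3, total=3.
Iteration 1: 3 < 36 holds -> i = 3 + 4 = 7, total = 3 + 7 = 10.
Iteration 2: 7 < 36 holds -> i = 7 + 4 = 11, total = 10 + 11 = 21.
Iteration 3: 11 < 36 holds -> i = 11 + 4 = 15, total = 21 + 15 = 36.
Iteration 4: 15 < 36 holds -> i = 15 + 4 = 19, total = 36 + 19 = 55.
Iteration 5: 19 < 36 holds -> i = 19 + 4 = 23, total = 55 + 23 = 78.
Iteration 6: 23 < 36 holds -> i = 23 + 4 = 27, total = 78 + 27 = 105.
Iteration 7: 27 < 36 holds -> i = 27 + 4 = 31, total = 105 + 31 = 136.
Iteration 8: 31 < 36 holds -> i = 31 + 4 = 35, total = 136 + 35 = 171.
Iteration 9: 35 < 36 holds -> i = 35 + 4 = 39, total = 171 + 39 = 210.
Iteration 10: 39 < 36 fails; recursion stops.
i values: 3, 7, 11, 15, 19, 23, 27, 31, 35, 39; the maximum is 39.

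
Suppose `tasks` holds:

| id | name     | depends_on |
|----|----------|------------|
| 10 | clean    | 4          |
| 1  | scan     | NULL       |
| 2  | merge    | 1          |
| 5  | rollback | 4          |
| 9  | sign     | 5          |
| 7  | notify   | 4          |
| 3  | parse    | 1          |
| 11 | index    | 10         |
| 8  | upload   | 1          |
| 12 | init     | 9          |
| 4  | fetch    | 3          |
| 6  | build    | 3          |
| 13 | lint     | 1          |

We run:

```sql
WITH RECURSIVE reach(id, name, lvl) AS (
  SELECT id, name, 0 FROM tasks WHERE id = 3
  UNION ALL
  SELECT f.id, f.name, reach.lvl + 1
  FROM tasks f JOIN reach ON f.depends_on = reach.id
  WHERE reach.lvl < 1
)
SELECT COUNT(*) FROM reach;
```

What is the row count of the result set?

3

Base: id=3 (parse) at lvl 0.
Iteration 1: rows with depends_on in {3} -> fetch (id 4, lvl 1), build (id 6, lvl 1).
Iteration 2: lvl < 1 fails for all current rows; recursion stops.
Total rows emitted: 3.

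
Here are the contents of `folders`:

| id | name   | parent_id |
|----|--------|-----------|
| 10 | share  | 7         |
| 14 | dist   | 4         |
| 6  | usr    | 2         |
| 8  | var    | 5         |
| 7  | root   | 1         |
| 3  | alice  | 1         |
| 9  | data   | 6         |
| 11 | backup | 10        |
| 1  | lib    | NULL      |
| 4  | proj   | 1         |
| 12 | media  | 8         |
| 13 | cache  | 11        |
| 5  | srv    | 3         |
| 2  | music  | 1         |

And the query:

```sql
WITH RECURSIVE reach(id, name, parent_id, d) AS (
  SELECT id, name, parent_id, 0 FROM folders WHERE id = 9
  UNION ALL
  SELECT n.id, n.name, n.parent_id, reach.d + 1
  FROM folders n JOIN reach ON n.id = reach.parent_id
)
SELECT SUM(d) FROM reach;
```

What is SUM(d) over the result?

6

Base: id=9 (data), parent_id=6, d 0.
Iteration 1: join on id=6 -> usr (id 6, parent_id=2, d 1).
Iteration 2: join on id=2 -> music (id 2, parent_id=1, d 2).
Iteration 3: join on id=1 -> lib (id 1, parent_id=NULL, d 3).
Iteration 4: parent_id is NULL; no match; recursion stops.
SUM(d) = 0 + 1 + 2 + 3 = 6.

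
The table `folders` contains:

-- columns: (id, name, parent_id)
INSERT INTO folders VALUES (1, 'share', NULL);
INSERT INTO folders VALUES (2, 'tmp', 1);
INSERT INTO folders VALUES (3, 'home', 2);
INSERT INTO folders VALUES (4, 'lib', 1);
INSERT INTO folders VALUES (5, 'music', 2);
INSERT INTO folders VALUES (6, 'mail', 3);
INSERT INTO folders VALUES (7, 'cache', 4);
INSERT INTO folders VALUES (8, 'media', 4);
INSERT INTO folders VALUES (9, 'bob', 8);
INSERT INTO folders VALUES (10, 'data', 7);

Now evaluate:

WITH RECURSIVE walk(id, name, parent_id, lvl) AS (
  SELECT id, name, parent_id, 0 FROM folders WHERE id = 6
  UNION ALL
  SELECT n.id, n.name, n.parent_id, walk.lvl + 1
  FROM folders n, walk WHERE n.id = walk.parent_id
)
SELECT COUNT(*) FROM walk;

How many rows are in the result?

Base: id=6 (mail), parent_id=3, lvl 0.
Iteration 1: join on id=3 -> home (id 3, parent_id=2, lvl 1).
Iteration 2: join on id=2 -> tmp (id 2, parent_id=1, lvl 2).
Iteration 3: join on id=1 -> share (id 1, parent_id=NULL, lvl 3).
Iteration 4: parent_id is NULL; no match; recursion stops.
Total rows emitted: 4.

4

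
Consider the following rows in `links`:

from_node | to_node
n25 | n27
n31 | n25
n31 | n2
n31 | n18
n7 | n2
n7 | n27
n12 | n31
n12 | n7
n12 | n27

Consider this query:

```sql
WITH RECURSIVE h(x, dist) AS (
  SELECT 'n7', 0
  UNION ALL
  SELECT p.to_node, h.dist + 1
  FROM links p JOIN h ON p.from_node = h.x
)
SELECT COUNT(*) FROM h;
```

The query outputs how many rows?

3

Base: (n7, dist=0).
Iteration 1: edges from {n7} -> (n2, dist=1), (n27, dist=1).
Iteration 2: no outgoing edges from {n2,n27}; recursion stops.
Total rows emitted: 3.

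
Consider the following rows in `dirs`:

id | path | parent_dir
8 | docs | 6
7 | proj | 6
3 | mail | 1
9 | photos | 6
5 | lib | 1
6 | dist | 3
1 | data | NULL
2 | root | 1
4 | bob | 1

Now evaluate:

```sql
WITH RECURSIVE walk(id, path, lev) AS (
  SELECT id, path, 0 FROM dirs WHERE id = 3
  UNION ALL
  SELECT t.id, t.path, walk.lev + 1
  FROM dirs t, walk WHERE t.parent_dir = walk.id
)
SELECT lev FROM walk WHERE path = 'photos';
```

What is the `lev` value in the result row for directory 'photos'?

2

Base: id=3 (mail) at lev 0.
Iteration 1: rows with parent_dir in {3} -> dist (id 6, lev 1).
Iteration 2: rows with parent_dir in {6} -> proj (id 7, lev 2), docs (id 8, lev 2), photos (id 9, lev 2).
Iteration 3: no rows with parent_dir in {7,8,9}; recursion stops.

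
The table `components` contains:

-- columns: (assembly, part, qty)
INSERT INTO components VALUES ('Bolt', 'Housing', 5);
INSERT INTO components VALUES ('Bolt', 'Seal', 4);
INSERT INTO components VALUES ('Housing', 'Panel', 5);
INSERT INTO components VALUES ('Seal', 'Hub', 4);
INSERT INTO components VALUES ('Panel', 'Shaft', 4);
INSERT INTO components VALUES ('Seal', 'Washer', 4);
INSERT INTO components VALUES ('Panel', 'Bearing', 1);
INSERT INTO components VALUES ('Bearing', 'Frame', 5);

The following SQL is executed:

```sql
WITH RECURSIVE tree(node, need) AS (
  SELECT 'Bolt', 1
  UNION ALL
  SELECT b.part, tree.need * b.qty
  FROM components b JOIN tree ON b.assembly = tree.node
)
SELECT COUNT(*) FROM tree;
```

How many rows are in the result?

Base: (Bolt, need=1).
Iteration 1: components of {Bolt} -> Housing = 1*5 = 5, Seal = 1*4 = 4.
Iteration 2: components of {Housing,Seal} -> Hub = 4*4 = 16, Panel = 5*5 = 25, Washer = 4*4 = 16.
Iteration 3: components of {Hub,Panel,Washer} -> Bearing = 25*1 = 25, Shaft = 25*4 = 100.
Iteration 4: components of {Bearing,Shaft} -> Frame = 25*5 = 125.
Iteration 5: no further components; recursion stops.
Total rows emitted: 9.

9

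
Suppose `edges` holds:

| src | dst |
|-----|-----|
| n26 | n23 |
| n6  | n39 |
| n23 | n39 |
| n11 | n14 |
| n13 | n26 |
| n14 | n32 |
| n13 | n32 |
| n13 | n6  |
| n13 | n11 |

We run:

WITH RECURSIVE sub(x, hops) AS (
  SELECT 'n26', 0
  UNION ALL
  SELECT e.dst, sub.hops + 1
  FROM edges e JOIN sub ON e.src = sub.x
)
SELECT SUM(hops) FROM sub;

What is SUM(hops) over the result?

Base: (n26, hops=0).
Iteration 1: edges from {n26} -> (n23, hops=1).
Iteration 2: edges from {n23} -> (n39, hops=2).
Iteration 3: no outgoing edges from {n39}; recursion stops.
SUM(hops) = 0 + 1 + 2 = 3.

3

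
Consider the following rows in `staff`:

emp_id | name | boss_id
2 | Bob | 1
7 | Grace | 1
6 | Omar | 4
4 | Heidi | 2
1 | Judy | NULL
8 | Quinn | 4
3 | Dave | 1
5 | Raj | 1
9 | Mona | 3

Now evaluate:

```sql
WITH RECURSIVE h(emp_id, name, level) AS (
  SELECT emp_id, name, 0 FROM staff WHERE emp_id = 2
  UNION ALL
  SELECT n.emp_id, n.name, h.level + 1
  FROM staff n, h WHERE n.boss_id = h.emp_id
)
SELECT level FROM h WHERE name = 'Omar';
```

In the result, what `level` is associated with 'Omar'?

2

Base: emp_id=2 (Bob) at level 0.
Iteration 1: rows with boss_id in {2} -> Heidi (id 4, level 1).
Iteration 2: rows with boss_id in {4} -> Omar (id 6, level 2), Quinn (id 8, level 2).
Iteration 3: no rows with boss_id in {6,8}; recursion stops.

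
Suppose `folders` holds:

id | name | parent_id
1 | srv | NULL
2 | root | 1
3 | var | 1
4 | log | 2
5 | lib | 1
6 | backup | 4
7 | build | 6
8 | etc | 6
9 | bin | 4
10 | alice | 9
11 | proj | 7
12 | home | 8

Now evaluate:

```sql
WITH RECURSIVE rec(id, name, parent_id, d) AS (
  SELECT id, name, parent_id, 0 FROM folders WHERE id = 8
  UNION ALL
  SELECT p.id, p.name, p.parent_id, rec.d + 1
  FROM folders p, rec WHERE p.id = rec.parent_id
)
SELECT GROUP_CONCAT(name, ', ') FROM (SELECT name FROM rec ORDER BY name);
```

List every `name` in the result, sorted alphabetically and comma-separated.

Base: id=8 (etc), parent_id=6, d 0.
Iteration 1: join on id=6 -> backup (id 6, parent_id=4, d 1).
Iteration 2: join on id=4 -> log (id 4, parent_id=2, d 2).
Iteration 3: join on id=2 -> root (id 2, parent_id=1, d 3).
Iteration 4: join on id=1 -> srv (id 1, parent_id=NULL, d 4).
Iteration 5: parent_id is NULL; no match; recursion stops.

backup, etc, log, root, srv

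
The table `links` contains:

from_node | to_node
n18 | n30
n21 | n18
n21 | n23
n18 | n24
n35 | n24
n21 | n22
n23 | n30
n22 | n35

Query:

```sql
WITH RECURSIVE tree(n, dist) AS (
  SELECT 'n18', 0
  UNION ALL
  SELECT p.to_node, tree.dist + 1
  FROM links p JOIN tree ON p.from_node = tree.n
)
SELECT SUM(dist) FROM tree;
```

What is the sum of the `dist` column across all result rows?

Base: (n18, dist=0).
Iteration 1: edges from {n18} -> (n24, dist=1), (n30, dist=1).
Iteration 2: no outgoing edges from {n24,n30}; recursion stops.
SUM(dist) = 0 + 1 + 1 = 2.

2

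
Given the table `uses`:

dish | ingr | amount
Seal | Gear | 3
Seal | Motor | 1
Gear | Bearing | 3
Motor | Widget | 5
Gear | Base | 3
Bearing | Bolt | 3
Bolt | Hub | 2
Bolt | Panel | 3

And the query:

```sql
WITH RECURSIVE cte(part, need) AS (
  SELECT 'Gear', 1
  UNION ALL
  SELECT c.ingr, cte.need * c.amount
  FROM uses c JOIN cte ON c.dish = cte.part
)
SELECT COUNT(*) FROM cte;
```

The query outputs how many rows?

6

Base: (Gear, need=1).
Iteration 1: components of {Gear} -> Base = 1*3 = 3, Bearing = 1*3 = 3.
Iteration 2: components of {Base,Bearing} -> Bolt = 3*3 = 9.
Iteration 3: components of {Bolt} -> Hub = 9*2 = 18, Panel = 9*3 = 27.
Iteration 4: no further components; recursion stops.
Total rows emitted: 6.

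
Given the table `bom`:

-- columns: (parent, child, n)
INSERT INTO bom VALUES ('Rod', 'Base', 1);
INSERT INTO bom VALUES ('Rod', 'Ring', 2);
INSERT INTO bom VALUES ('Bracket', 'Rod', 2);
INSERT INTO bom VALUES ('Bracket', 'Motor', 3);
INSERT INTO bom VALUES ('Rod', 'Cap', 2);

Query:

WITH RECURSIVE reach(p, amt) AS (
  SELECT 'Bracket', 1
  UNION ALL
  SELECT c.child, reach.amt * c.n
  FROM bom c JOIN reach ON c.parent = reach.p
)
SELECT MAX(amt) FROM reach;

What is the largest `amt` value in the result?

4

Base: (Bracket, amt=1).
Iteration 1: components of {Bracket} -> Motor = 1*3 = 3, Rod = 1*2 = 2.
Iteration 2: components of {Motor,Rod} -> Base = 2*1 = 2, Cap = 2*2 = 4, Ring = 2*2 = 4.
Iteration 3: no further components; recursion stops.
amt values: 1, 2, 3, 2, 4, 4; the maximum is 4.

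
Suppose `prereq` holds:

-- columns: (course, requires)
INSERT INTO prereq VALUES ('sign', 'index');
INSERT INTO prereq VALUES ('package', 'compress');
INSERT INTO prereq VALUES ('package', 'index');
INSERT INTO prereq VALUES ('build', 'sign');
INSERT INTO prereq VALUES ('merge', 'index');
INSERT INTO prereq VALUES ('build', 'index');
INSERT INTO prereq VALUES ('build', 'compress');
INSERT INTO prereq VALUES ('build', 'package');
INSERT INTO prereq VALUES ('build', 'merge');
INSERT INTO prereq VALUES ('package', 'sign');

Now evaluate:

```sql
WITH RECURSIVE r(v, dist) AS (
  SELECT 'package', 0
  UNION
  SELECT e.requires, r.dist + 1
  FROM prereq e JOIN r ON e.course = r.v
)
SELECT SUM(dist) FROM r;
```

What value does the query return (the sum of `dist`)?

Base: (package, dist=0).
Iteration 1: edges from {package} -> (compress, dist=1), (index, dist=1), (sign, dist=1).
Iteration 2: edges from {compress,index,sign} -> (index, dist=2).
Iteration 3: no outgoing edges from {index}; recursion stops.
SUM(dist) = 0 + 1 + 1 + 1 + 2 = 5.

5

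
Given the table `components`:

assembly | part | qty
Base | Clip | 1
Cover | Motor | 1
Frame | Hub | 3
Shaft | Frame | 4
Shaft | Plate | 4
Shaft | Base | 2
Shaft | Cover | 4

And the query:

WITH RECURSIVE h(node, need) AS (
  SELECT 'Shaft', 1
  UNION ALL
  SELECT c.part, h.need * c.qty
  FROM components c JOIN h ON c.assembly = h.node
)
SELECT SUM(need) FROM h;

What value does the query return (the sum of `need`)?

Base: (Shaft, need=1).
Iteration 1: components of {Shaft} -> Base = 1*2 = 2, Cover = 1*4 = 4, Frame = 1*4 = 4, Plate = 1*4 = 4.
Iteration 2: components of {Base,Cover,Frame,Plate} -> Clip = 2*1 = 2, Hub = 4*3 = 12, Motor = 4*1 = 4.
Iteration 3: no further components; recursion stops.
SUM(need) = 1 + 2 + 4 + 4 + 4 + 2 + 4 + 12 = 33.

33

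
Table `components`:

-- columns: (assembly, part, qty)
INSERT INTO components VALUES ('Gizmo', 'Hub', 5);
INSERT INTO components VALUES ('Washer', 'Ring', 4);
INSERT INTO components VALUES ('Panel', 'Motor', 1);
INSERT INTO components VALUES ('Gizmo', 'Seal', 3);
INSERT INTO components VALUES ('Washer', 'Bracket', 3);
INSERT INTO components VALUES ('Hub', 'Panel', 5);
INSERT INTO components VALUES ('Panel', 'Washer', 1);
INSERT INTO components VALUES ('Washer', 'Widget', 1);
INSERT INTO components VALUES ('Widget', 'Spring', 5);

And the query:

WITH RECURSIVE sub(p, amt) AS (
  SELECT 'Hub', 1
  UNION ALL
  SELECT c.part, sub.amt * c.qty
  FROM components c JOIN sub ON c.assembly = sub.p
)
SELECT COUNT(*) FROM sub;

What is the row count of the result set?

8

Base: (Hub, amt=1).
Iteration 1: components of {Hub} -> Panel = 1*5 = 5.
Iteration 2: components of {Panel} -> Motor = 5*1 = 5, Washer = 5*1 = 5.
Iteration 3: components of {Motor,Washer} -> Bracket = 5*3 = 15, Ring = 5*4 = 20, Widget = 5*1 = 5.
Iteration 4: components of {Bracket,Ring,Widget} -> Spring = 5*5 = 25.
Iteration 5: no further components; recursion stops.
Total rows emitted: 8.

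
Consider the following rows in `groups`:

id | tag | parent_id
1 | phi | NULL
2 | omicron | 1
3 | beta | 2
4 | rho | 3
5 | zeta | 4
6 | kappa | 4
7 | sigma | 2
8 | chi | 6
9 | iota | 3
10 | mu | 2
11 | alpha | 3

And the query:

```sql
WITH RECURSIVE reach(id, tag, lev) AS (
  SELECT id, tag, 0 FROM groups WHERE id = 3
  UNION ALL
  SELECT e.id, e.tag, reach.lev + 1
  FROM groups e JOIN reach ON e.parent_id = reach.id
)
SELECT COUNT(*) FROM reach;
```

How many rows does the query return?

7

Base: id=3 (beta) at lev 0.
Iteration 1: rows with parent_id in {3} -> rho (id 4, lev 1), iota (id 9, lev 1), alpha (id 11, lev 1).
Iteration 2: rows with parent_id in {4,9,11} -> zeta (id 5, lev 2), kappa (id 6, lev 2).
Iteration 3: rows with parent_id in {5,6} -> chi (id 8, lev 3).
Iteration 4: no rows with parent_id in {8}; recursion stops.
Total rows emitted: 7.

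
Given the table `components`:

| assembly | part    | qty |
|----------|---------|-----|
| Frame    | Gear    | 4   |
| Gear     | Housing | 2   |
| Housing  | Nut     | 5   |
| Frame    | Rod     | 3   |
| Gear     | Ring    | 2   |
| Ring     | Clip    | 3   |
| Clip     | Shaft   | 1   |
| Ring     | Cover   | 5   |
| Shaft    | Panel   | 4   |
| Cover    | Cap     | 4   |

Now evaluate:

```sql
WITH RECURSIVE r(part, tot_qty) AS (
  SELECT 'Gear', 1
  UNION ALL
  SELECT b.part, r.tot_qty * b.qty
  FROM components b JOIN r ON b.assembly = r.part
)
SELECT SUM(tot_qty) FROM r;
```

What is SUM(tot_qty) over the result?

101

Base: (Gear, tot_qty=1).
Iteration 1: components of {Gear} -> Housing = 1*2 = 2, Ring = 1*2 = 2.
Iteration 2: components of {Housing,Ring} -> Clip = 2*3 = 6, Cover = 2*5 = 10, Nut = 2*5 = 10.
Iteration 3: components of {Clip,Cover,Nut} -> Cap = 10*4 = 40, Shaft = 6*1 = 6.
Iteration 4: components of {Cap,Shaft} -> Panel = 6*4 = 24.
Iteration 5: no further components; recursion stops.
SUM(tot_qty) = 1 + 2 + 2 + 10 + 6 + 10 + 6 + 40 + 24 = 101.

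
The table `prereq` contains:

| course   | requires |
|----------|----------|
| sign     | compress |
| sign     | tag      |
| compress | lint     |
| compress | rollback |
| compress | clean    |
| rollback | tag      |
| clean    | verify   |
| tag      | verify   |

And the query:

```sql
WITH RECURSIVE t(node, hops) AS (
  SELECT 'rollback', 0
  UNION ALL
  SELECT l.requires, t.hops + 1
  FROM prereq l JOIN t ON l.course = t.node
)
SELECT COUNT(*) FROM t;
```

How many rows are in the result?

Base: (rollback, hops=0).
Iteration 1: edges from {rollback} -> (tag, hops=1).
Iteration 2: edges from {tag} -> (verify, hops=2).
Iteration 3: no outgoing edges from {verify}; recursion stops.
Total rows emitted: 3.

3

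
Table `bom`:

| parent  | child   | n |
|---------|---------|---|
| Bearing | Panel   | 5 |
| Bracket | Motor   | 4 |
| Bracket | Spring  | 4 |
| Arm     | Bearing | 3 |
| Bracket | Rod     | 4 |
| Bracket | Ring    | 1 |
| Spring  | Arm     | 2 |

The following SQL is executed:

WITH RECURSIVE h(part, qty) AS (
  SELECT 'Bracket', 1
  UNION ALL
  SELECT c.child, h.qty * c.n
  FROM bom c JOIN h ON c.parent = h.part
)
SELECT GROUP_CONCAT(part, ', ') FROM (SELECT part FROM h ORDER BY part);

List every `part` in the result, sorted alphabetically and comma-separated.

Base: (Bracket, qty=1).
Iteration 1: components of {Bracket} -> Motor = 1*4 = 4, Ring = 1*1 = 1, Rod = 1*4 = 4, Spring = 1*4 = 4.
Iteration 2: components of {Motor,Ring,Rod,Spring} -> Arm = 4*2 = 8.
Iteration 3: components of {Arm} -> Bearing = 8*3 = 24.
Iteration 4: components of {Bearing} -> Panel = 24*5 = 120.
Iteration 5: no further components; recursion stops.

Arm, Bearing, Bracket, Motor, Panel, Ring, Rod, Spring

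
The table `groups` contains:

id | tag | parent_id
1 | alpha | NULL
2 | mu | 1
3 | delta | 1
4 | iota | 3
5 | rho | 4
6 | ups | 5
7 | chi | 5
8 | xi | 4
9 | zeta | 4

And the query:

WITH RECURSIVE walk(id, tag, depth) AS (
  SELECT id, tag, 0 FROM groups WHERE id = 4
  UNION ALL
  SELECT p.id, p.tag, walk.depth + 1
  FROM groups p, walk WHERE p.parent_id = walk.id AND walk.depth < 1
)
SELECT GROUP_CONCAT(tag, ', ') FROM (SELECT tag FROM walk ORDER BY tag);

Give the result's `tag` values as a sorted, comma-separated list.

Base: id=4 (iota) at depth 0.
Iteration 1: rows with parent_id in {4} -> rho (id 5, depth 1), xi (id 8, depth 1), zeta (id 9, depth 1).
Iteration 2: depth < 1 fails for all current rows; recursion stops.

iota, rho, xi, zeta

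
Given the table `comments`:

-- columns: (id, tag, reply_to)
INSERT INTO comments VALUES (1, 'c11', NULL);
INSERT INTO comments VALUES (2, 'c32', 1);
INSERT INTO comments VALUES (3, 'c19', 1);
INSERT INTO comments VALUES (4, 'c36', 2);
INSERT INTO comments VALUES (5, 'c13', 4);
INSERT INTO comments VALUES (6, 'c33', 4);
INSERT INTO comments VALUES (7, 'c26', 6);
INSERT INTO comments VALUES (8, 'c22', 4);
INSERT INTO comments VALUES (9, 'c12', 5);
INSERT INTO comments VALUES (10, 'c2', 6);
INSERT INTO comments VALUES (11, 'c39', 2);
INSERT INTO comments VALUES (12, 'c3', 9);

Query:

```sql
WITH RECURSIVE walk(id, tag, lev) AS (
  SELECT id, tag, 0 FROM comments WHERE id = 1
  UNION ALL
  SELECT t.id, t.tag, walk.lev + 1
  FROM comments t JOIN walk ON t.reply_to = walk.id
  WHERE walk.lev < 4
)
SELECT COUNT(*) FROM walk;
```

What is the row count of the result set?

Base: id=1 (c11) at lev 0.
Iteration 1: rows with reply_to in {1} -> c32 (id 2, lev 1), c19 (id 3, lev 1).
Iteration 2: rows with reply_to in {2,3} -> c36 (id 4, lev 2), c39 (id 11, lev 2).
Iteration 3: rows with reply_to in {4,11} -> c13 (id 5, lev 3), c33 (id 6, lev 3), c22 (id 8, lev 3).
Iteration 4: rows with reply_to in {5,6,8} -> c26 (id 7, lev 4), c12 (id 9, lev 4), c2 (id 10, lev 4).
Iteration 5: lev < 4 fails for all current rows; recursion stops.
Total rows emitted: 11.

11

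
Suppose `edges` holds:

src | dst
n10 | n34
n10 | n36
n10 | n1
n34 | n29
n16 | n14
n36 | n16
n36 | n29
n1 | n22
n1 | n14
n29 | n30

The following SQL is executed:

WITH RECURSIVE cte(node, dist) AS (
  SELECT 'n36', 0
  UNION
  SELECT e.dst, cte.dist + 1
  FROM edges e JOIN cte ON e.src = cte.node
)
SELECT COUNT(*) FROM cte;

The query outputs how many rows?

Base: (n36, dist=0).
Iteration 1: edges from {n36} -> (n16, dist=1), (n29, dist=1).
Iteration 2: edges from {n16,n29} -> (n14, dist=2), (n30, dist=2).
Iteration 3: no outgoing edges from {n14,n30}; recursion stops.
Total rows emitted: 5.

5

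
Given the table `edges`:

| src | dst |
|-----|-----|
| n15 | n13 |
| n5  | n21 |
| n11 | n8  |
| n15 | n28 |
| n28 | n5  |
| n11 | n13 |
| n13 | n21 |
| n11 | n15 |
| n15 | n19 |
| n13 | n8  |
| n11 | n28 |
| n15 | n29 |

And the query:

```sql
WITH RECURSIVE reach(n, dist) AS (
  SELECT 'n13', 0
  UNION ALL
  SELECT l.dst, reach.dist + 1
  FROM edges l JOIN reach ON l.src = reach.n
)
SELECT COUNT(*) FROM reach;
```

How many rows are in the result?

3

Base: (n13, dist=0).
Iteration 1: edges from {n13} -> (n21, dist=1), (n8, dist=1).
Iteration 2: no outgoing edges from {n21,n8}; recursion stops.
Total rows emitted: 3.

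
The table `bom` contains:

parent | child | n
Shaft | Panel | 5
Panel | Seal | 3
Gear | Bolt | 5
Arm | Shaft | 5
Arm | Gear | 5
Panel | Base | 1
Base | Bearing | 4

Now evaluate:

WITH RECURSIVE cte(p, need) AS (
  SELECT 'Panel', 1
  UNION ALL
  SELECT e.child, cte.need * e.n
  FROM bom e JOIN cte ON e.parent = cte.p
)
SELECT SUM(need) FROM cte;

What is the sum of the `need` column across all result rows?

9

Base: (Panel, need=1).
Iteration 1: components of {Panel} -> Base = 1*1 = 1, Seal = 1*3 = 3.
Iteration 2: components of {Base,Seal} -> Bearing = 1*4 = 4.
Iteration 3: no further components; recursion stops.
SUM(need) = 1 + 1 + 3 + 4 = 9.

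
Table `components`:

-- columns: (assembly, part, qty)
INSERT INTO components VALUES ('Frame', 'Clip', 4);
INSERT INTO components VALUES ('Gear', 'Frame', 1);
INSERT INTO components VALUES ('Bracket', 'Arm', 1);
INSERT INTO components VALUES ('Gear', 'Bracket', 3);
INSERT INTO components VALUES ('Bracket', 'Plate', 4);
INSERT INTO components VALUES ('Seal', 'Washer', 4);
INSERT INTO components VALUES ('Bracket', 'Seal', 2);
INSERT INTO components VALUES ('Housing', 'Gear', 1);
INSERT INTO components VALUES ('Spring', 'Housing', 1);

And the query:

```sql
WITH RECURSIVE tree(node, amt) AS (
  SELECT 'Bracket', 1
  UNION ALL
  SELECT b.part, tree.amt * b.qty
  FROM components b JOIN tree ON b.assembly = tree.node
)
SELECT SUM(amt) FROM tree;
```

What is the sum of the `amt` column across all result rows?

Base: (Bracket, amt=1).
Iteration 1: components of {Bracket} -> Arm = 1*1 = 1, Plate = 1*4 = 4, Seal = 1*2 = 2.
Iteration 2: components of {Arm,Plate,Seal} -> Washer = 2*4 = 8.
Iteration 3: no further components; recursion stops.
SUM(amt) = 1 + 2 + 4 + 1 + 8 = 16.

16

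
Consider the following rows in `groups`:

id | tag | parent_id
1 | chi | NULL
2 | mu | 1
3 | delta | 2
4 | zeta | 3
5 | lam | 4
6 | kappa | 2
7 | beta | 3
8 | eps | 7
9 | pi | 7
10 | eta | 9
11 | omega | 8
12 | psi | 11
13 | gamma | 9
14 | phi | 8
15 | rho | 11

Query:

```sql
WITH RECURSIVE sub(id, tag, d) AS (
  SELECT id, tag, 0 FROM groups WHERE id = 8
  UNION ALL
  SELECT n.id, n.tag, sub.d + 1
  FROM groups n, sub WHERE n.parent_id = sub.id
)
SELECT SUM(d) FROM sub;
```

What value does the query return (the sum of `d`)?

6

Base: id=8 (eps) at d 0.
Iteration 1: rows with parent_id in {8} -> omega (id 11, d 1), phi (id 14, d 1).
Iteration 2: rows with parent_id in {11,14} -> psi (id 12, d 2), rho (id 15, d 2).
Iteration 3: no rows with parent_id in {12,15}; recursion stops.
SUM(d) = 0 + 1 + 1 + 2 + 2 = 6.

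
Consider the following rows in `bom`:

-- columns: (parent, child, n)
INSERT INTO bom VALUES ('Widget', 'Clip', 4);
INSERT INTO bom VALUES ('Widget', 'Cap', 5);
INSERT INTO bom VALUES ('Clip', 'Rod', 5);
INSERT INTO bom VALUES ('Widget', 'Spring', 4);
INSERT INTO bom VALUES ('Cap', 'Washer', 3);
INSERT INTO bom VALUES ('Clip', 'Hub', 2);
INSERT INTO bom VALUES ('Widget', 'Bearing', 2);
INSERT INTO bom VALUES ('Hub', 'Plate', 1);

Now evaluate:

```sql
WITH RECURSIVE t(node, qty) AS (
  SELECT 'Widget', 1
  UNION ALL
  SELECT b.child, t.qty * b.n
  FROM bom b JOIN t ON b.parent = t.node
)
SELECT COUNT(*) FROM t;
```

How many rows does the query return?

Base: (Widget, qty=1).
Iteration 1: components of {Widget} -> Bearing = 1*2 = 2, Cap = 1*5 = 5, Clip = 1*4 = 4, Spring = 1*4 = 4.
Iteration 2: components of {Bearing,Cap,Clip,Spring} -> Hub = 4*2 = 8, Rod = 4*5 = 20, Washer = 5*3 = 15.
Iteration 3: components of {Hub,Rod,Washer} -> Plate = 8*1 = 8.
Iteration 4: no further components; recursion stops.
Total rows emitted: 9.

9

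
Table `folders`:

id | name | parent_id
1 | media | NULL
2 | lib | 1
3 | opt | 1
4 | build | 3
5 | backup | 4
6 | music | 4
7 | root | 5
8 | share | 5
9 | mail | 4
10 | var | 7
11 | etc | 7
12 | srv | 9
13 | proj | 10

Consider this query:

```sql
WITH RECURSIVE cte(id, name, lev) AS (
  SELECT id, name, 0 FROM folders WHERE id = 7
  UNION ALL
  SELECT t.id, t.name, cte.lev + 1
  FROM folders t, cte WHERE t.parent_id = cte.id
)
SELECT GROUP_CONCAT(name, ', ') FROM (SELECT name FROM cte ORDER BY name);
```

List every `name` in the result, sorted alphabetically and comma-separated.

Base: id=7 (root) at lev 0.
Iteration 1: rows with parent_id in {7} -> var (id 10, lev 1), etc (id 11, lev 1).
Iteration 2: rows with parent_id in {10,11} -> proj (id 13, lev 2).
Iteration 3: no rows with parent_id in {13}; recursion stops.

etc, proj, root, var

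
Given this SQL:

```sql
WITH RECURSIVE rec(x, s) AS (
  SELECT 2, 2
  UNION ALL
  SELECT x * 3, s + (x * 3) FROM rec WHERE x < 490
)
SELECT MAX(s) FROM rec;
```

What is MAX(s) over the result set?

2186

Base: x=2, s=2.
Iteration 1: 2 < 490 holds -> x = 2 * 3 = 6, s = 2 + 6 = 8.
Iteration 2: 6 < 490 holds -> x = 6 * 3 = 18, s = 8 + 18 = 26.
Iteration 3: 18 < 490 holds -> x = 18 * 3 = 54, s = 26 + 54 = 80.
Iteration 4: 54 < 490 holds -> x = 54 * 3 = 162, s = 80 + 162 = 242.
Iteration 5: 162 < 490 holds -> x = 162 * 3 = 486, s = 242 + 486 = 728.
Iteration 6: 486 < 490 holds -> x = 486 * 3 = 1458, s = 728 + 1458 = 2186.
Iteration 7: 1458 < 490 fails; recursion stops.
s values: 2, 8, 26, 80, 242, 728, 2186; the maximum is 2186.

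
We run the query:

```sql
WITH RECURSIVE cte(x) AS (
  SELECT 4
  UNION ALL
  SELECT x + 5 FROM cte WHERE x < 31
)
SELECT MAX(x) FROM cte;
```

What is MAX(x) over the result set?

34

Base: x=4.
Iteration 1: 4 < 31 holds -> x = 4 + 5 = 9.
Iteration 2: 9 < 31 holds -> x = 9 + 5 = 14.
Iteration 3: 14 < 31 holds -> x = 14 + 5 = 19.
Iteration 4: 19 < 31 holds -> x = 19 + 5 = 24.
Iteration 5: 24 < 31 holds -> x = 24 + 5 = 29.
Iteration 6: 29 < 31 holds -> x = 29 + 5 = 34.
Iteration 7: 34 < 31 fails; recursion stops.
x values: 4, 9, 14, 19, 24, 29, 34; the maximum is 34.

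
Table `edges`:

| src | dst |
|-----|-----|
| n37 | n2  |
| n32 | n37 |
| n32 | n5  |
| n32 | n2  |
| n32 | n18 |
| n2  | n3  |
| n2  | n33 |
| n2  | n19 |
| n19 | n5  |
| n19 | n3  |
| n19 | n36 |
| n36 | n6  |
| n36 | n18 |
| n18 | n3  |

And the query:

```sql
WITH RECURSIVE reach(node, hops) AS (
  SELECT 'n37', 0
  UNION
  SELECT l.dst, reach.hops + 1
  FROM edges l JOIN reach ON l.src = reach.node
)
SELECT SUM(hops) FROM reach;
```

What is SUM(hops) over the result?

Base: (n37, hops=0).
Iteration 1: edges from {n37} -> (n2, hops=1).
Iteration 2: edges from {n2} -> (n19, hops=2), (n3, hops=2), (n33, hops=2).
Iteration 3: edges from {n19,n3,n33} -> (n3, hops=3), (n36, hops=3), (n5, hops=3).
Iteration 4: edges from {n3,n36,n5} -> (n18, hops=4), (n6, hops=4).
Iteration 5: edges from {n18,n6} -> (n3, hops=5).
Iteration 6: no outgoing edges from {n3}; recursion stops.
SUM(hops) = 0 + 1 + 2 + 2 + 2 + 3 + 3 + 3 + 4 + 4 + 5 = 29.

29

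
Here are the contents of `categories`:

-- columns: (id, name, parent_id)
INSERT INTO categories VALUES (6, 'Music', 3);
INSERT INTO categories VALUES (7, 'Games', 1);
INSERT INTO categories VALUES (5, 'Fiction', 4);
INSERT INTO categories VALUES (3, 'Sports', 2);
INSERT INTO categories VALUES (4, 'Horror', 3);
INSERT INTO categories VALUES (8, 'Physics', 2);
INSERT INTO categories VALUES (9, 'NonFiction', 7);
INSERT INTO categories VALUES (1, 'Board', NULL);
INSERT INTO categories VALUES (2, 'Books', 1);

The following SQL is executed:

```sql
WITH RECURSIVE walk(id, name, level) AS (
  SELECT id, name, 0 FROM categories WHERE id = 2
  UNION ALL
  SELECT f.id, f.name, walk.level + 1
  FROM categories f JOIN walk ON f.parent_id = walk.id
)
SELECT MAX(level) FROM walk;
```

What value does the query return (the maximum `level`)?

3

Base: id=2 (Books) at level 0.
Iteration 1: rows with parent_id in {2} -> Sports (id 3, level 1), Physics (id 8, level 1).
Iteration 2: rows with parent_id in {3,8} -> Horror (id 4, level 2), Music (id 6, level 2).
Iteration 3: rows with parent_id in {4,6} -> Fiction (id 5, level 3).
Iteration 4: no rows with parent_id in {5}; recursion stops.
level values: 0, 1, 1, 2, 2, 3; the maximum is 3.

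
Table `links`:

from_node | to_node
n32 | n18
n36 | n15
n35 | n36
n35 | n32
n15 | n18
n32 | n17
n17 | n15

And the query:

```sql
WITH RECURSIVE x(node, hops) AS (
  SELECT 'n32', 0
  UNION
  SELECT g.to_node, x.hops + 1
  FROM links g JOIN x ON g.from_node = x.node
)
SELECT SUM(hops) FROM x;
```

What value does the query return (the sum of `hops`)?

Base: (n32, hops=0).
Iteration 1: edges from {n32} -> (n17, hops=1), (n18, hops=1).
Iteration 2: edges from {n17,n18} -> (n15, hops=2).
Iteration 3: edges from {n15} -> (n18, hops=3).
Iteration 4: no outgoing edges from {n18}; recursion stops.
SUM(hops) = 0 + 1 + 1 + 2 + 3 = 7.

7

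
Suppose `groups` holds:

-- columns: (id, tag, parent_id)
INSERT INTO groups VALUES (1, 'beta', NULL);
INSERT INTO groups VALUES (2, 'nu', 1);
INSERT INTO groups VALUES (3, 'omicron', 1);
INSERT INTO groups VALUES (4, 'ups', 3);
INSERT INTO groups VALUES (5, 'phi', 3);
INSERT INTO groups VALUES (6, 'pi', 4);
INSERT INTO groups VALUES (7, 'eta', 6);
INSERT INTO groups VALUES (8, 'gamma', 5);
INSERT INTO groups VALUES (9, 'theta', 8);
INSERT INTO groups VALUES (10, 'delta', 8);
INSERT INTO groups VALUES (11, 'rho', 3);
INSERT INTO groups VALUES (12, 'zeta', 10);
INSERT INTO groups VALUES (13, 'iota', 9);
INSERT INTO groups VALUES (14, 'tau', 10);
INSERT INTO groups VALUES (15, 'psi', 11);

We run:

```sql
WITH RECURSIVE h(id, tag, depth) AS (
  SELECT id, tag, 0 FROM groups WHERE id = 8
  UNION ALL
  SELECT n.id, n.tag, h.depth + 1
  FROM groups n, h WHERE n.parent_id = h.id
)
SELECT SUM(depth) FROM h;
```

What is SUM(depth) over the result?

8

Base: id=8 (gamma) at depth 0.
Iteration 1: rows with parent_id in {8} -> theta (id 9, depth 1), delta (id 10, depth 1).
Iteration 2: rows with parent_id in {9,10} -> zeta (id 12, depth 2), iota (id 13, depth 2), tau (id 14, depth 2).
Iteration 3: no rows with parent_id in {12,13,14}; recursion stops.
SUM(depth) = 0 + 1 + 1 + 2 + 2 + 2 = 8.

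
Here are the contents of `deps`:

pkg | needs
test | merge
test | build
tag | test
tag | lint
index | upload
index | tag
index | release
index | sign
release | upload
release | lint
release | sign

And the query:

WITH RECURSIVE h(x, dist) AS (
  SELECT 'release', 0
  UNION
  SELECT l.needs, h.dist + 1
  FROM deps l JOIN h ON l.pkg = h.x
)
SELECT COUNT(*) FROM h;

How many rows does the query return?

Base: (release, dist=0).
Iteration 1: edges from {release} -> (lint, dist=1), (sign, dist=1), (upload, dist=1).
Iteration 2: no outgoing edges from {lint,sign,upload}; recursion stops.
Total rows emitted: 4.

4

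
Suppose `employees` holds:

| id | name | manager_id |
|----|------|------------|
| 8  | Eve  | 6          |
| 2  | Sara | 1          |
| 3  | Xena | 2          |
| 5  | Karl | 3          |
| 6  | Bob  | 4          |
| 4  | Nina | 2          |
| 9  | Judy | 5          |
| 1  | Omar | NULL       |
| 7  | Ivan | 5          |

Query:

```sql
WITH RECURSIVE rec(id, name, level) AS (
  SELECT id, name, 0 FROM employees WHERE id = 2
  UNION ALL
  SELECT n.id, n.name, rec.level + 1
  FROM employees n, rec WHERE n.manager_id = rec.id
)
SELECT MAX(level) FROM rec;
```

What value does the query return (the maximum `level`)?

Base: id=2 (Sara) at level 0.
Iteration 1: rows with manager_id in {2} -> Xena (id 3, level 1), Nina (id 4, level 1).
Iteration 2: rows with manager_id in {3,4} -> Karl (id 5, level 2), Bob (id 6, level 2).
Iteration 3: rows with manager_id in {5,6} -> Ivan (id 7, level 3), Eve (id 8, level 3), Judy (id 9, level 3).
Iteration 4: no rows with manager_id in {7,8,9}; recursion stops.
level values: 0, 1, 1, 2, 2, 3, 3, 3; the maximum is 3.

3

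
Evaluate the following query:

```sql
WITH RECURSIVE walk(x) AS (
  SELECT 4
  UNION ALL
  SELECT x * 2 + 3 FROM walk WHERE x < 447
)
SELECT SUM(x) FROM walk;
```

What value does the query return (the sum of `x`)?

Base: x=4.
Iteration 1: 4 < 447 holds -> x = 4 * 2 + 3 = 11.
Iteration 2: 11 < 447 holds -> x = 11 * 2 + 3 = 25.
Iteration 3: 25 < 447 holds -> x = 25 * 2 + 3 = 53.
Iteration 4: 53 < 447 holds -> x = 53 * 2 + 3 = 109.
Iteration 5: 109 < 447 holds -> x = 109 * 2 + 3 = 221.
Iteration 6: 221 < 447 holds -> x = 221 * 2 + 3 = 445.
Iteration 7: 445 < 447 holds -> x = 445 * 2 + 3 = 893.
Iteration 8: 893 < 447 fails; recursion stops.
SUM(x) = 4 + 11 + 25 + 53 + 109 + 221 + 445 + 893 = 1761.

1761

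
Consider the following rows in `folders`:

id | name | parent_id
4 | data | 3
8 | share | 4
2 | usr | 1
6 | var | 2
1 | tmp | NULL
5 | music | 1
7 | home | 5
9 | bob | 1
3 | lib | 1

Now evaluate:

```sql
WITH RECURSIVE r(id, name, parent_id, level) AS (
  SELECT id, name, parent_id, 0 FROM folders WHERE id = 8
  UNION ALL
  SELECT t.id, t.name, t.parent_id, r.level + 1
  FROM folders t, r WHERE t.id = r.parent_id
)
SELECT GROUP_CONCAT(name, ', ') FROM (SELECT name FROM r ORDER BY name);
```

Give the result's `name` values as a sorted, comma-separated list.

data, lib, share, tmp

Base: id=8 (share), parent_id=4, level 0.
Iteration 1: join on id=4 -> data (id 4, parent_id=3, level 1).
Iteration 2: join on id=3 -> lib (id 3, parent_id=1, level 2).
Iteration 3: join on id=1 -> tmp (id 1, parent_id=NULL, level 3).
Iteration 4: parent_id is NULL; no match; recursion stops.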